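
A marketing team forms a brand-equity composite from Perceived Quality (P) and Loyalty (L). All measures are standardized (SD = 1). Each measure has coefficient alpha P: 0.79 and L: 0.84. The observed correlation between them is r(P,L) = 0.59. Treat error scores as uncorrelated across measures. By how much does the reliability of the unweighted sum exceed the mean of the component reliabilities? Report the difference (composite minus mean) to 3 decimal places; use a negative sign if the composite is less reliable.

0.069

Var(sum) = 2 + 1.18 = 3.18; true-score variance = 1.63 + 1.18 = 2.81; composite reliability = 0.8836.
Mean component reliability = 0.8150.
Difference = 0.8836 − 0.8150 = 0.069.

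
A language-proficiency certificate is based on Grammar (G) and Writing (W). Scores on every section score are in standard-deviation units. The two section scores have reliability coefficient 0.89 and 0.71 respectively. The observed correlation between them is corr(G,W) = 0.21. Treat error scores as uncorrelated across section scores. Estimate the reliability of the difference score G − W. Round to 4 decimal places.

0.7468

Var(G−W) = 1 + 1 − 2·0.21 = 2 − 0.42 = 1.58.
With uncorrelated errors the cross-covariances are all true-score covariance, so they carry over unchanged; only the diagonal terms shrink to ρᵢσᵢ².
True-score variance = [0.89 + 0.71] − 0.42 = 1.6 − 0.42 = 1.18.
Reliability = 1.18 / 1.58 = 0.7468.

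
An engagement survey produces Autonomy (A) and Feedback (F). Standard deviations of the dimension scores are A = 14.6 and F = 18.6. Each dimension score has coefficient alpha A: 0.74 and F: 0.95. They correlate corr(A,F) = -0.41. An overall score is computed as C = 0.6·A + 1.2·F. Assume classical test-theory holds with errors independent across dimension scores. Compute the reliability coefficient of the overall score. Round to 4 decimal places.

0.8918

Var(C) = 0.6²·14.6² + 1.2²·18.6² + 2·[0.72·14.6·18.6·(-0.41)] = 574.92 − 160.329 = 414.591.
With uncorrelated errors the cross-covariances are all true-score covariance, so they carry over unchanged; only the diagonal terms shrink to ρᵢσᵢ².
True-score variance = [0.6²·14.6²·0.74 + 1.2²·18.6²·0.95] − 160.329 = 530.059 − 160.329 = 369.73.
Reliability = 369.73 / 414.591 = 0.8918.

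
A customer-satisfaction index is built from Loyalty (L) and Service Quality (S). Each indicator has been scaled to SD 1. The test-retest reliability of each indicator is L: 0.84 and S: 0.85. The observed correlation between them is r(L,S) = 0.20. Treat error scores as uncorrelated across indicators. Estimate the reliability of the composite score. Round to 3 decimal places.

0.871

Var(L+S) = 2 + 2·[0.20] = 2 + 0.4 = 2.4.
With uncorrelated errors the cross-covariances are all true-score covariance, so they carry over unchanged; only the diagonal terms shrink to ρᵢσᵢ².
True-score variance = [0.84 + 0.85] + 0.4 = 1.69 + 0.4 = 2.09.
Reliability = 2.09 / 2.4 = 0.871.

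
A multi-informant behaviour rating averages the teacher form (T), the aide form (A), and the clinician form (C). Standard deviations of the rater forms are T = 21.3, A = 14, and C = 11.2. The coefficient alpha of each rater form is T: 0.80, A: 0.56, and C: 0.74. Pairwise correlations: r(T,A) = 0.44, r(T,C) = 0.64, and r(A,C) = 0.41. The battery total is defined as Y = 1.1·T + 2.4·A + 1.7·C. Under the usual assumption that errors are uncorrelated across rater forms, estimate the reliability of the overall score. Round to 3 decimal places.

0.817

Var(Y) = 1.1²·21.3² + 2.4²·14² + 1.7²·11.2² + 2·[2.64·21.3·14·0.44 + 1.87·21.3·11.2·0.64 + 4.08·14·11.2·0.41] = 2040.45 + 1788.39 = 3828.83.
Under uncorrelated errors the observed covariances equal the true-score covariances, so only the own-variance terms attenuate.
True-score variance = [1.1²·21.3²·0.80 + 2.4²·14²·0.56 + 1.7²·11.2²·0.74] + 1788.39 = 1339.66 + 1788.39 = 3128.04.
Reliability = 3128.04 / 3828.83 = 0.817.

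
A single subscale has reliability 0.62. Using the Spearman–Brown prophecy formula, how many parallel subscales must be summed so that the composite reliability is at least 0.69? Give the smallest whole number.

k ≥ ρ*(1−ρ₁)/(ρ₁(1−ρ*)) = 0.69·0.38 / (0.62·0.31) = 1.364.
Smallest integer k = 2.

2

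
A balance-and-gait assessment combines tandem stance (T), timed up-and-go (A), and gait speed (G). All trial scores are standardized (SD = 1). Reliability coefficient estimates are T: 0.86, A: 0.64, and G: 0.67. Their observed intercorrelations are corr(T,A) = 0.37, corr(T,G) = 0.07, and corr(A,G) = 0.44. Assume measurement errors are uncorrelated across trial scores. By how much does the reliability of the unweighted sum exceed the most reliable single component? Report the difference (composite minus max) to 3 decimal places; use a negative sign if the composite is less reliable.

Var(sum) = 3 + 1.76 = 4.76; true-score variance = 2.17 + 1.76 = 3.93; composite reliability = 0.8256.
Max component reliability = 0.8600.
Difference = 0.8256 − 0.8600 = -0.034.

-0.034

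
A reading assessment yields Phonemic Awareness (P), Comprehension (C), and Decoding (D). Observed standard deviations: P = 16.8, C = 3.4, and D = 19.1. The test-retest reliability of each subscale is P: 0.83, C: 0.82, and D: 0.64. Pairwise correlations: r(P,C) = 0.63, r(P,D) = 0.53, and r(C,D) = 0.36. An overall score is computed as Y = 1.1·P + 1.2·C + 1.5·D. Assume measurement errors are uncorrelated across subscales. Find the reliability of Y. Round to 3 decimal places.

Var(Y) = 1.1²·16.8² + 1.2²·3.4² + 1.5²·19.1² + 2·[1.32·16.8·3.4·0.63 + 1.65·16.8·19.1·0.53 + 1.8·3.4·19.1·0.36] = 1178.98 + 740.383 = 1919.36.
Because errors are independent across components, Cov(Tᵢ,Tⱼ) = Cov(Xᵢ,Xⱼ); the off-diagonal part of the true-score variance is the same as above.
True-score variance = [1.1²·16.8²·0.83 + 1.2²·3.4²·0.82 + 1.5²·19.1²·0.64] + 740.383 = 822.43 + 740.383 = 1562.81.
Reliability = 1562.81 / 1919.36 = 0.814.

0.814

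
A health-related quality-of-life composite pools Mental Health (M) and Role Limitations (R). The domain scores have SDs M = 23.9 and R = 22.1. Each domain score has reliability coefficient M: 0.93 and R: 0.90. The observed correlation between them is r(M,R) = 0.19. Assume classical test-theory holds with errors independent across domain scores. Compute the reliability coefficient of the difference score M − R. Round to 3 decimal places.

Var(M−R) = 23.9² + 22.1² − 2·23.9·22.1·0.19 = 1059.62 − 200.712 = 858.908.
Because errors are independent across components, Cov(Tᵢ,Tⱼ) = Cov(Xᵢ,Xⱼ); the off-diagonal part of the true-score variance is the same as above.
True-score variance = [23.9²·0.93 + 22.1²·0.90] − 200.712 = 970.794 − 200.712 = 770.082.
Reliability = 770.082 / 858.908 = 0.897.

0.897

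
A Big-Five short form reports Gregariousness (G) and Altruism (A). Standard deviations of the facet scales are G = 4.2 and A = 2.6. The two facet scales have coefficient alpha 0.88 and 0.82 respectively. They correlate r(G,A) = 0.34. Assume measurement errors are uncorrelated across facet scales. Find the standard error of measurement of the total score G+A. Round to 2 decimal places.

1.83

Var(total) = 24.4 + 7.4256 = 31.8256.
True-score variance = 21.0664 + 7.4256 = 28.492, so reliability = 0.8953.
Error variance = 31.8256 − 28.492 = 3.3336; SEM = √3.3336 = 1.83.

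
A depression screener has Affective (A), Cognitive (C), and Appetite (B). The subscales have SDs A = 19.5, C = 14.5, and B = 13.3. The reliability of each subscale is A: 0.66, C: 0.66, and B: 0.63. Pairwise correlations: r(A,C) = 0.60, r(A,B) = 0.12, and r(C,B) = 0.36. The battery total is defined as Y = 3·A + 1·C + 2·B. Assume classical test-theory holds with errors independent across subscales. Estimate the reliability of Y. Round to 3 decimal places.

Var(Y) = 3²·19.5² + 14.5² + 2²·13.3² + 2·[3·19.5·14.5·0.60 + 6·19.5·13.3·0.12 + 2·14.5·13.3·0.36] = 4340.06 + 1669.07 = 6009.13.
Under uncorrelated errors the observed covariances equal the true-score covariances, so only the own-variance terms attenuate.
True-score variance = [3²·19.5²·0.66 + 14.5²·0.66 + 2²·13.3²·0.63] + 1669.07 = 2843.21 + 1669.07 = 4512.28.
Reliability = 4512.28 / 6009.13 = 0.751.

0.751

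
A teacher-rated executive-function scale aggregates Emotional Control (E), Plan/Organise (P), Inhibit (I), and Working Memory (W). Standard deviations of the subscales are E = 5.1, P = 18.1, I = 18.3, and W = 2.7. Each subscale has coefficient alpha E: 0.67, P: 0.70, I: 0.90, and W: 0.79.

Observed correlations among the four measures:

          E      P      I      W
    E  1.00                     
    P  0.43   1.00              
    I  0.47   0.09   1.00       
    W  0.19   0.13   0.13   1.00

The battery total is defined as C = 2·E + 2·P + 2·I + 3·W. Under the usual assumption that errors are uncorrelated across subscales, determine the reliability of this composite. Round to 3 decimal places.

0.853

Var(C) = 2²·5.1² + 2²·18.1² + 2²·18.3² + 3²·2.7² + 2·[4·5.1·18.1·0.43 + 4·5.1·18.3·0.47 + 6·5.1·2.7·0.19 + 4·18.1·18.3·0.09 + 6·18.1·2.7·0.13 + 6·18.3·2.7·0.13] = 2819.65 + 1091.67 = 3911.32.
With uncorrelated errors the cross-covariances are all true-score covariance, so they carry over unchanged; only the diagonal terms shrink to ρᵢσᵢ².
True-score variance = [2²·5.1²·0.67 + 2²·18.1²·0.70 + 2²·18.3²·0.90 + 3²·2.7²·0.79] + 1091.67 = 2244.45 + 1091.67 = 3336.12.
Reliability = 3336.12 / 3911.32 = 0.853.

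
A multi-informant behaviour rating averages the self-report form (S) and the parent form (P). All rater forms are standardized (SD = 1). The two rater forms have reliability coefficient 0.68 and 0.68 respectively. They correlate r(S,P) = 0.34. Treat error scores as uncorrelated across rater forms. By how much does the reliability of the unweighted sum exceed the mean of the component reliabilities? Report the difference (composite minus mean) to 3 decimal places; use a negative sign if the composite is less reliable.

0.081

Var(sum) = 2 + 0.68 = 2.68; true-score variance = 1.36 + 0.68 = 2.04; composite reliability = 0.7612.
Mean component reliability = 0.6800.
Difference = 0.7612 − 0.6800 = 0.081.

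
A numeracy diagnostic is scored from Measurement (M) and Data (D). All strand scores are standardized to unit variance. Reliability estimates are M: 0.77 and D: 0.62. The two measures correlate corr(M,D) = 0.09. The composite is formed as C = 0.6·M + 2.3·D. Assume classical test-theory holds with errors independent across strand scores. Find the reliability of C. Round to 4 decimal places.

0.6452

Var(C) = 0.6² + 2.3² + 2·[1.38·0.09] = 5.65 + 0.2484 = 5.8984.
With uncorrelated errors the cross-covariances are all true-score covariance, so they carry over unchanged; only the diagonal terms shrink to ρᵢσᵢ².
True-score variance = [0.6²·0.77 + 2.3²·0.62] + 0.2484 = 3.557 + 0.2484 = 3.8054.
Reliability = 3.8054 / 5.8984 = 0.6452.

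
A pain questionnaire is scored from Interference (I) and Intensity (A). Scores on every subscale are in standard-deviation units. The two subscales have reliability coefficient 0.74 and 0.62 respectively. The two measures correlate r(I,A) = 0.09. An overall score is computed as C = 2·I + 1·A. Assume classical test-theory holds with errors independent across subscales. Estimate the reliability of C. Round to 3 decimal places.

0.735

Var(C) = 2² + 1 + 2·[2·0.09] = 5 + 0.36 = 5.36.
Under uncorrelated errors the observed covariances equal the true-score covariances, so only the own-variance terms attenuate.
True-score variance = [2²·0.74 + 0.62] + 0.36 = 3.58 + 0.36 = 3.94.
Reliability = 3.94 / 5.36 = 0.735.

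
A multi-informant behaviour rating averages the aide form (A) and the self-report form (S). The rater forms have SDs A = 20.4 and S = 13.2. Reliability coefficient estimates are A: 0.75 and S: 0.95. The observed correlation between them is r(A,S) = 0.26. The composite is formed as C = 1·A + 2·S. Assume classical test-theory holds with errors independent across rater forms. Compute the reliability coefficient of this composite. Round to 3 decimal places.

Var(C) = 20.4² + 2²·13.2² + 2·[2·20.4·13.2·0.26] = 1113.12 + 280.051 = 1393.17.
Because errors are independent across components, Cov(Tᵢ,Tⱼ) = Cov(Xᵢ,Xⱼ); the off-diagonal part of the true-score variance is the same as above.
True-score variance = [20.4²·0.75 + 2²·13.2²·0.95] + 280.051 = 974.232 + 280.051 = 1254.28.
Reliability = 1254.28 / 1393.17 = 0.900.

0.900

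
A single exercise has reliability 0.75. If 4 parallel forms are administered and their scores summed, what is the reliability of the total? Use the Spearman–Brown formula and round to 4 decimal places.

0.9231

ρ_k = kρ / (1 + (k−1)ρ) = 4·0.75 / (1 + 3·0.75) = 3.000 / 3.250 = 0.9231.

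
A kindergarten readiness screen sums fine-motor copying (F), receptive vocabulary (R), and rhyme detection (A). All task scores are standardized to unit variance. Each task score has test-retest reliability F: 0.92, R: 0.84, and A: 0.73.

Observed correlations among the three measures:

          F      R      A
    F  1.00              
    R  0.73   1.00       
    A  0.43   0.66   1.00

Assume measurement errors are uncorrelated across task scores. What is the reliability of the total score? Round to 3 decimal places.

0.923

Var(F+R+A) = 3 + 2·[0.73 + 0.43 + 0.66] = 3 + 3.64 = 6.64.
Under uncorrelated errors the observed covariances equal the true-score covariances, so only the own-variance terms attenuate.
True-score variance = [0.92 + 0.84 + 0.73] + 3.64 = 2.49 + 3.64 = 6.13.
Reliability = 6.13 / 6.64 = 0.923.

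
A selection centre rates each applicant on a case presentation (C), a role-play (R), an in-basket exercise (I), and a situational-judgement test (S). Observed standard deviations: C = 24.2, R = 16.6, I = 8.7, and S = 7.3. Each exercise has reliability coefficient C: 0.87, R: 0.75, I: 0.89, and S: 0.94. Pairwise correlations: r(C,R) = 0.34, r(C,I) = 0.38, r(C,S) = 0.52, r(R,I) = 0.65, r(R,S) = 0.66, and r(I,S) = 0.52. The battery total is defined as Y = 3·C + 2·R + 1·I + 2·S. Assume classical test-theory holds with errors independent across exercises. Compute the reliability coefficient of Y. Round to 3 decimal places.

0.911

Var(Y) = 3²·24.2² + 2²·16.6² + 8.7² + 2²·7.3² + 2·[6·24.2·16.6·0.34 + 3·24.2·8.7·0.38 + 6·24.2·7.3·0.52 + 2·16.6·8.7·0.65 + 4·16.6·7.3·0.66 + 2·8.7·7.3·0.52] = 6661.85 + 4368.83 = 11030.7.
With uncorrelated errors the cross-covariances are all true-score covariance, so they carry over unchanged; only the diagonal terms shrink to ρᵢσᵢ².
True-score variance = [3²·24.2²·0.87 + 2²·16.6²·0.75 + 8.7²·0.89 + 2²·7.3²·0.94] + 4368.83 = 5679.98 + 4368.83 = 10048.8.
Reliability = 10048.8 / 11030.7 = 0.911.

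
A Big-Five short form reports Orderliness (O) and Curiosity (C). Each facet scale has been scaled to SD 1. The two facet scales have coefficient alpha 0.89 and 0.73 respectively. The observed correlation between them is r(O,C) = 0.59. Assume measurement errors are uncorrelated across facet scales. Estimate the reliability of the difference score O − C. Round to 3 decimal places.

Var(O−C) = 1 + 1 − 2·0.59 = 2 − 1.18 = 0.82.
With uncorrelated errors the cross-covariances are all true-score covariance, so they carry over unchanged; only the diagonal terms shrink to ρᵢσᵢ².
True-score variance = [0.89 + 0.73] − 1.18 = 1.62 − 1.18 = 0.44.
Reliability = 0.44 / 0.82 = 0.537.

0.537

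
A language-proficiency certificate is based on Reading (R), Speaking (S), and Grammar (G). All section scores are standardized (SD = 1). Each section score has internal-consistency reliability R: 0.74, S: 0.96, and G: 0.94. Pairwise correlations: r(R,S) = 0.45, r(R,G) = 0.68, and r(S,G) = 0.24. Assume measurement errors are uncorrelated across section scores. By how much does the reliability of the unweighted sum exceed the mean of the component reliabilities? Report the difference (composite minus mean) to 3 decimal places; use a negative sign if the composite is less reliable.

0.057

Var(sum) = 3 + 2.74 = 5.74; true-score variance = 2.64 + 2.74 = 5.38; composite reliability = 0.9373.
Mean component reliability = 0.8800.
Difference = 0.9373 − 0.8800 = 0.057.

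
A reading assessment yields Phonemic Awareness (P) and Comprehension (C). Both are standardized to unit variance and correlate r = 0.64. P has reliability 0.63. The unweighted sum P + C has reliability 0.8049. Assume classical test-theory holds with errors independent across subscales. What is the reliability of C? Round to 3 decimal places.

0.730

Var(P+C) = 2 + 2·0.64 = 3.280.
True-score variance = ρ_P + ρ_C + 2·0.64, so 0.8049 = (0.63 + ρ_C + 1.28) / 3.280.
ρ_C = 0.8049·3.280 − 0.63 − 1.28 = 0.730.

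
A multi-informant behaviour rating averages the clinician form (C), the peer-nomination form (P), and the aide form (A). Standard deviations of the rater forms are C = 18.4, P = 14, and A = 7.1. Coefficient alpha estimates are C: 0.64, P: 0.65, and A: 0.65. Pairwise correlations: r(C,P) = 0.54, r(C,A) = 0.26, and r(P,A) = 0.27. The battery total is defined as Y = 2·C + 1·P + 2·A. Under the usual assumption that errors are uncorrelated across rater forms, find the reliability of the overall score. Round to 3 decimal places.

Var(Y) = 2²·18.4² + 14² + 2²·7.1² + 2·[2·18.4·14·0.54 + 4·18.4·7.1·0.26 + 2·14·7.1·0.27] = 1751.88 + 935.499 = 2687.38.
With uncorrelated errors the cross-covariances are all true-score covariance, so they carry over unchanged; only the diagonal terms shrink to ρᵢσᵢ².
True-score variance = [2²·18.4²·0.64 + 14²·0.65 + 2²·7.1²·0.65] + 935.499 = 1125.18 + 935.499 = 2060.68.
Reliability = 2060.68 / 2687.38 = 0.767.

0.767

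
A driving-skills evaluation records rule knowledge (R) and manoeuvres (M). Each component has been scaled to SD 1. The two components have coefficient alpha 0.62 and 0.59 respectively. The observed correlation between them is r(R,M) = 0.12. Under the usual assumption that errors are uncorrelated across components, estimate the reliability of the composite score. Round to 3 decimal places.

0.647

Var(R+M) = 2 + 2·[0.12] = 2 + 0.24 = 2.24.
Because errors are independent across components, Cov(Tᵢ,Tⱼ) = Cov(Xᵢ,Xⱼ); the off-diagonal part of the true-score variance is the same as above.
True-score variance = [0.62 + 0.59] + 0.24 = 1.21 + 0.24 = 1.45.
Reliability = 1.45 / 2.24 = 0.647.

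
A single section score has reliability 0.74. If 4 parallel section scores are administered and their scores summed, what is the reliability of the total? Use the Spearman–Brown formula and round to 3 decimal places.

0.919

ρ_k = kρ / (1 + (k−1)ρ) = 4·0.74 / (1 + 3·0.74) = 2.960 / 3.220 = 0.919.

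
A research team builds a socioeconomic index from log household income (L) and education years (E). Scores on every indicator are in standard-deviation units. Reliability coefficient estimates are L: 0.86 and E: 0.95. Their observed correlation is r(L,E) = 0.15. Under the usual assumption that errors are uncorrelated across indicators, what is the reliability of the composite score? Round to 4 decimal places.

0.9174

Var(L+E) = 2 + 2·[0.15] = 2 + 0.3 = 2.3.
Under uncorrelated errors the observed covariances equal the true-score covariances, so only the own-variance terms attenuate.
True-score variance = [0.86 + 0.95] + 0.3 = 1.81 + 0.3 = 2.11.
Reliability = 2.11 / 2.3 = 0.9174.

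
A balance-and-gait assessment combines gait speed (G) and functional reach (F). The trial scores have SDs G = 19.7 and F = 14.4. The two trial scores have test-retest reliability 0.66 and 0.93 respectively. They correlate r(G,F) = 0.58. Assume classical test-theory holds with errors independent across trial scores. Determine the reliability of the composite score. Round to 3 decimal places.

0.842

Var(G+F) = 19.7² + 14.4² + 2·[19.7·14.4·0.58] = 595.45 + 329.069 = 924.519.
Under uncorrelated errors the observed covariances equal the true-score covariances, so only the own-variance terms attenuate.
True-score variance = [19.7²·0.66 + 14.4²·0.93] + 329.069 = 448.984 + 329.069 = 778.053.
Reliability = 778.053 / 924.519 = 0.842.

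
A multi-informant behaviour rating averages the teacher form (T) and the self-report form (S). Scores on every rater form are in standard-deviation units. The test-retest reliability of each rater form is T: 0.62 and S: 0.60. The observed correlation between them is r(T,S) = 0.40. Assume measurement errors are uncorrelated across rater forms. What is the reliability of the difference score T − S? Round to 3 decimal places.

0.350

Var(T−S) = 1 + 1 − 2·0.40 = 2 − 0.8 = 1.2.
Because errors are independent across components, Cov(Tᵢ,Tⱼ) = Cov(Xᵢ,Xⱼ); the off-diagonal part of the true-score variance is the same as above.
True-score variance = [0.62 + 0.60] − 0.8 = 1.22 − 0.8 = 0.42.
Reliability = 0.42 / 1.2 = 0.350.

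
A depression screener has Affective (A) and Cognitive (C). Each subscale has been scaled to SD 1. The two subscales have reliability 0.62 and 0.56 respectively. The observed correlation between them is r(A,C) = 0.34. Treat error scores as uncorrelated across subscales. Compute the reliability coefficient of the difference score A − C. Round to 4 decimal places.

0.3788

Var(A−C) = 1 + 1 − 2·0.34 = 2 − 0.68 = 1.32.
With uncorrelated errors the cross-covariances are all true-score covariance, so they carry over unchanged; only the diagonal terms shrink to ρᵢσᵢ².
True-score variance = [0.62 + 0.56] − 0.68 = 1.18 − 0.68 = 0.5.
Reliability = 0.5 / 1.32 = 0.3788.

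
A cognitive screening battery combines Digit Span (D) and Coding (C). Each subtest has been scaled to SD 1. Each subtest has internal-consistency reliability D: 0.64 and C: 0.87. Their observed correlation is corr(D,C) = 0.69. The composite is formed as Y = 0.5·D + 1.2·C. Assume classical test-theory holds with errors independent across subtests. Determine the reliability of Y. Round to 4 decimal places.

Var(Y) = 0.5² + 1.2² + 2·[0.6·0.69] = 1.69 + 0.828 = 2.518.
With uncorrelated errors the cross-covariances are all true-score covariance, so they carry over unchanged; only the diagonal terms shrink to ρᵢσᵢ².
True-score variance = [0.5²·0.64 + 1.2²·0.87] + 0.828 = 1.4128 + 0.828 = 2.2408.
Reliability = 2.2408 / 2.518 = 0.8899.

0.8899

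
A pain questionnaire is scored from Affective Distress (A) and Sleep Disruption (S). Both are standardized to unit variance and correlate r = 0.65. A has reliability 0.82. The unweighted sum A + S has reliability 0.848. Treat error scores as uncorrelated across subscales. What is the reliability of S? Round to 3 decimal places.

0.678

Var(A+S) = 2 + 2·0.65 = 3.300.
True-score variance = ρ_A + ρ_S + 2·0.65, so 0.848 = (0.82 + ρ_S + 1.30) / 3.300.
ρ_S = 0.848·3.300 − 0.82 − 1.30 = 0.678.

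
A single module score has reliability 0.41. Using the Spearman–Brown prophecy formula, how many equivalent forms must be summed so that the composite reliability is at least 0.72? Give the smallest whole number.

4

k ≥ ρ*(1−ρ₁)/(ρ₁(1−ρ*)) = 0.72·0.59 / (0.41·0.28) = 3.700.
Smallest integer k = 4.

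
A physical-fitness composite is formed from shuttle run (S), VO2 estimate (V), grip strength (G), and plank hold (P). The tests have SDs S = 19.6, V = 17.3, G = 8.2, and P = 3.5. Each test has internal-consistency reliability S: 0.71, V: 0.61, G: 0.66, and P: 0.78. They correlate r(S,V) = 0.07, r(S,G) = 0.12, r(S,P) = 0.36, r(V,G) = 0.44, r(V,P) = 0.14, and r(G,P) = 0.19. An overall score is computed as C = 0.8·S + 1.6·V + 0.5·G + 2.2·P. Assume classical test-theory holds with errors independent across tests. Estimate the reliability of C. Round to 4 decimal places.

0.7267

Var(C) = 0.8²·19.6² + 1.6²·17.3² + 0.5²·8.2² + 2.2²·3.5² + 2·[1.28·19.6·17.3·0.07 + 0.4·19.6·8.2·0.12 + 1.76·19.6·3.5·0.36 + 0.8·17.3·8.2·0.44 + 3.52·17.3·3.5·0.14 + 1.1·8.2·3.5·0.19] = 1088.14 + 334.666 = 1422.81.
Because errors are independent across components, Cov(Tᵢ,Tⱼ) = Cov(Xᵢ,Xⱼ); the off-diagonal part of the true-score variance is the same as above.
True-score variance = [0.8²·19.6²·0.71 + 1.6²·17.3²·0.61 + 0.5²·8.2²·0.66 + 2.2²·3.5²·0.78] + 334.666 = 699.274 + 334.666 = 1033.94.
Reliability = 1033.94 / 1422.81 = 0.7267.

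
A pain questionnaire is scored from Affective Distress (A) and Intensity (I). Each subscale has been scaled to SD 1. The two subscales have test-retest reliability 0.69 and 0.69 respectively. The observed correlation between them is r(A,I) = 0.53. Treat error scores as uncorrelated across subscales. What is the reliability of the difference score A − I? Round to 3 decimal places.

0.340

Var(A−I) = 1 + 1 − 2·0.53 = 2 − 1.06 = 0.94.
With uncorrelated errors the cross-covariances are all true-score covariance, so they carry over unchanged; only the diagonal terms shrink to ρᵢσᵢ².
True-score variance = [0.69 + 0.69] − 1.06 = 1.38 − 1.06 = 0.32.
Reliability = 0.32 / 0.94 = 0.340.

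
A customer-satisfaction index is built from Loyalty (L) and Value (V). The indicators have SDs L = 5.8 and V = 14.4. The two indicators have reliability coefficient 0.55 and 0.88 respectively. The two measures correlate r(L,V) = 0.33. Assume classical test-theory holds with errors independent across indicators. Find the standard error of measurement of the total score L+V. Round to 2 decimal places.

6.33

Var(total) = 241 + 55.1232 = 296.123.
True-score variance = 200.979 + 55.1232 = 256.102, so reliability = 0.8648.
Error variance = 296.123 − 256.102 = 40.0212; SEM = √40.0212 = 6.33.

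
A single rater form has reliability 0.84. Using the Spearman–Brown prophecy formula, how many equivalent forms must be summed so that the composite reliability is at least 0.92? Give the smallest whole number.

k ≥ ρ*(1−ρ₁)/(ρ₁(1−ρ*)) = 0.92·0.16 / (0.84·0.08) = 2.190.
Smallest integer k = 3.

3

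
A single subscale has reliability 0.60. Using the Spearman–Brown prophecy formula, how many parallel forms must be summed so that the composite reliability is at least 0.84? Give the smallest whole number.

4

k ≥ ρ*(1−ρ₁)/(ρ₁(1−ρ*)) = 0.84·0.40 / (0.60·0.16) = 3.500.
Smallest integer k = 4.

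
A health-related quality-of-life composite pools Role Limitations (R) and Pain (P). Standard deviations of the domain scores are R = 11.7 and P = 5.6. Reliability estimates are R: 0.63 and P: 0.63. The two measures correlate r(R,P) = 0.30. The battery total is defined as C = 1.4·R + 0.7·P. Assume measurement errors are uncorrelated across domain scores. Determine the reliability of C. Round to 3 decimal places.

Var(C) = 1.4²·11.7² + 0.7²·5.6² + 2·[0.98·11.7·5.6·0.30] = 283.671 + 38.5258 = 322.197.
With uncorrelated errors the cross-covariances are all true-score covariance, so they carry over unchanged; only the diagonal terms shrink to ρᵢσᵢ².
True-score variance = [1.4²·11.7²·0.63 + 0.7²·5.6²·0.63] + 38.5258 = 178.713 + 38.5258 = 217.238.
Reliability = 217.238 / 322.197 = 0.674.

0.674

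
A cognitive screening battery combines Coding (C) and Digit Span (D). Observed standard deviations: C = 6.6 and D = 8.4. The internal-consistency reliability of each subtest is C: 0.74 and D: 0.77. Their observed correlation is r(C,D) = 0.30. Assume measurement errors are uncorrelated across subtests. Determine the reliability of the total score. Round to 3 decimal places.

0.813

Var(C+D) = 6.6² + 8.4² + 2·[6.6·8.4·0.30] = 114.12 + 33.264 = 147.384.
With uncorrelated errors the cross-covariances are all true-score covariance, so they carry over unchanged; only the diagonal terms shrink to ρᵢσᵢ².
True-score variance = [6.6²·0.74 + 8.4²·0.77] + 33.264 = 86.5656 + 33.264 = 119.83.
Reliability = 119.83 / 147.384 = 0.813.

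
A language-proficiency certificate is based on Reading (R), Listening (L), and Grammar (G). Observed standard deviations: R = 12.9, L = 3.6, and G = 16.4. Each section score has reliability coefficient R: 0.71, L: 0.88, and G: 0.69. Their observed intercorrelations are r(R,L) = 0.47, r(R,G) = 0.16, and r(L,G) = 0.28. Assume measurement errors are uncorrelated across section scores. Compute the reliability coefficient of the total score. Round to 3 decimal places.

Var(R+L+G) = 12.9² + 3.6² + 16.4² + 2·[12.9·3.6·0.47 + 12.9·16.4·0.16 + 3.6·16.4·0.28] = 448.33 + 144.415 = 592.745.
Because errors are independent across components, Cov(Tᵢ,Tⱼ) = Cov(Xᵢ,Xⱼ); the off-diagonal part of the true-score variance is the same as above.
True-score variance = [12.9²·0.71 + 3.6²·0.88 + 16.4²·0.69] + 144.415 = 315.138 + 144.415 = 459.553.
Reliability = 459.553 / 592.745 = 0.775.

0.775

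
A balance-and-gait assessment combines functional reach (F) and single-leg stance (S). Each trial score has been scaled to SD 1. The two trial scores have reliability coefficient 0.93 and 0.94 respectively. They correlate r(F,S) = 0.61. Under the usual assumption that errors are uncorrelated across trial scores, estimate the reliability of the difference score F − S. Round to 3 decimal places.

0.833

Var(F−S) = 1 + 1 − 2·0.61 = 2 − 1.22 = 0.78.
Under uncorrelated errors the observed covariances equal the true-score covariances, so only the own-variance terms attenuate.
True-score variance = [0.93 + 0.94] − 1.22 = 1.87 − 1.22 = 0.65.
Reliability = 0.65 / 0.78 = 0.833.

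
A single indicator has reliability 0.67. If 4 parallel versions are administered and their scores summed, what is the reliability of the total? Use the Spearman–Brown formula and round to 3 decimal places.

ρ_k = kρ / (1 + (k−1)ρ) = 4·0.67 / (1 + 3·0.67) = 2.680 / 3.010 = 0.890.

0.890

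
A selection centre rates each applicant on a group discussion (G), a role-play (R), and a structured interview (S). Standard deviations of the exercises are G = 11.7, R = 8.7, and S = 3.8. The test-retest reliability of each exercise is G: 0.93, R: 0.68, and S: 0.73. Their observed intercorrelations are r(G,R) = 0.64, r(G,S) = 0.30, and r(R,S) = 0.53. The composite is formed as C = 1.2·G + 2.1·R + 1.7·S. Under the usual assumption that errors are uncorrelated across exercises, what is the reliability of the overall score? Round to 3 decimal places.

Var(C) = 1.2²·11.7² + 2.1²·8.7² + 1.7²·3.8² + 2·[2.52·11.7·8.7·0.64 + 2.04·11.7·3.8·0.30 + 3.57·8.7·3.8·0.53] = 572.646 + 507.859 = 1080.5.
With uncorrelated errors the cross-covariances are all true-score covariance, so they carry over unchanged; only the diagonal terms shrink to ρᵢσᵢ².
True-score variance = [1.2²·11.7²·0.93 + 2.1²·8.7²·0.68 + 1.7²·3.8²·0.73] + 507.859 = 440.766 + 507.859 = 948.625.
Reliability = 948.625 / 1080.5 = 0.878.

0.878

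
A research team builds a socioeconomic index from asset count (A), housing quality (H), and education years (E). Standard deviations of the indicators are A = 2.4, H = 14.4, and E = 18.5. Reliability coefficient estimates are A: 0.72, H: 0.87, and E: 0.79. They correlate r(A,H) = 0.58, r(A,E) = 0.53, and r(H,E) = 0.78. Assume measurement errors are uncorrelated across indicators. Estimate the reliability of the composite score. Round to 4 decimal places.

0.9051

Var(A+H+E) = 2.4² + 14.4² + 18.5² + 2·[2.4·14.4·0.58 + 2.4·18.5·0.53 + 14.4·18.5·0.78] = 555.37 + 502.738 = 1058.11.
With uncorrelated errors the cross-covariances are all true-score covariance, so they carry over unchanged; only the diagonal terms shrink to ρᵢσᵢ².
True-score variance = [2.4²·0.72 + 14.4²·0.87 + 18.5²·0.79] + 502.738 = 454.928 + 502.738 = 957.666.
Reliability = 957.666 / 1058.11 = 0.9051.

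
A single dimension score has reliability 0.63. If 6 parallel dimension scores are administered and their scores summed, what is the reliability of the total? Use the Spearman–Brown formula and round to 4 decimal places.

0.9108

ρ_k = kρ / (1 + (k−1)ρ) = 6·0.63 / (1 + 5·0.63) = 3.780 / 4.150 = 0.9108.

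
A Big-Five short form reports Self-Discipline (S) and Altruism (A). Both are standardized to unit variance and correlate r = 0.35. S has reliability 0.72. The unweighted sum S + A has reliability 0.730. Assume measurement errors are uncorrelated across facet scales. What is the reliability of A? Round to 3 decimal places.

Var(S+A) = 2 + 2·0.35 = 2.700.
True-score variance = ρ_S + ρ_A + 2·0.35, so 0.730 = (0.72 + ρ_A + 0.70) / 2.700.
ρ_A = 0.730·2.700 − 0.72 − 0.70 = 0.551.

0.551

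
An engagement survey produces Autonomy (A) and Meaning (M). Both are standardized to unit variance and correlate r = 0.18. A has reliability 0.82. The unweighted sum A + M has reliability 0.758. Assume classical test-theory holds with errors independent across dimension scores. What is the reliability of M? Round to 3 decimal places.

Var(A+M) = 2 + 2·0.18 = 2.360.
True-score variance = ρ_A + ρ_M + 2·0.18, so 0.758 = (0.82 + ρ_M + 0.36) / 2.360.
ρ_M = 0.758·2.360 − 0.82 − 0.36 = 0.609.

0.609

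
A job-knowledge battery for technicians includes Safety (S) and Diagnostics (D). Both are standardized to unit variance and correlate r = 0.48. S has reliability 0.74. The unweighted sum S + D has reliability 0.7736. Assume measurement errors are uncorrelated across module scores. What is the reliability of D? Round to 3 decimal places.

Var(S+D) = 2 + 2·0.48 = 2.960.
True-score variance = ρ_S + ρ_D + 2·0.48, so 0.7736 = (0.74 + ρ_D + 0.96) / 2.960.
ρ_D = 0.7736·2.960 − 0.74 − 0.96 = 0.590.

0.590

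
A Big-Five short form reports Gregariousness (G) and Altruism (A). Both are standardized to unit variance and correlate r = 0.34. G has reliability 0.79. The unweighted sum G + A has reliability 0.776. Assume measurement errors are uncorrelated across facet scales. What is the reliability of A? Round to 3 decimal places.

0.610

Var(G+A) = 2 + 2·0.34 = 2.680.
True-score variance = ρ_G + ρ_A + 2·0.34, so 0.776 = (0.79 + ρ_A + 0.68) / 2.680.
ρ_A = 0.776·2.680 − 0.79 − 0.68 = 0.610.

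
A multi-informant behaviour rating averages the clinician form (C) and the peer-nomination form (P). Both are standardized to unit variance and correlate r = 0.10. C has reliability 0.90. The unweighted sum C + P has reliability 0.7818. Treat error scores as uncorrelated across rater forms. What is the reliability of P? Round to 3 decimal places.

0.620

Var(C+P) = 2 + 2·0.10 = 2.200.
True-score variance = ρ_C + ρ_P + 2·0.10, so 0.7818 = (0.90 + ρ_P + 0.20) / 2.200.
ρ_P = 0.7818·2.200 − 0.90 − 0.20 = 0.620.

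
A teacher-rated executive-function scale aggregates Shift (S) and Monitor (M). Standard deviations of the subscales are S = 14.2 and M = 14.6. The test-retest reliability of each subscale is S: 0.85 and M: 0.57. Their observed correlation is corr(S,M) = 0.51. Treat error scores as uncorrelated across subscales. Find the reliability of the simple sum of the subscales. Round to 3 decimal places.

0.805

Var(S+M) = 14.2² + 14.6² + 2·[14.2·14.6·0.51] = 414.8 + 211.466 = 626.266.
With uncorrelated errors the cross-covariances are all true-score covariance, so they carry over unchanged; only the diagonal terms shrink to ρᵢσᵢ².
True-score variance = [14.2²·0.85 + 14.6²·0.57] + 211.466 = 292.895 + 211.466 = 504.362.
Reliability = 504.362 / 626.266 = 0.805.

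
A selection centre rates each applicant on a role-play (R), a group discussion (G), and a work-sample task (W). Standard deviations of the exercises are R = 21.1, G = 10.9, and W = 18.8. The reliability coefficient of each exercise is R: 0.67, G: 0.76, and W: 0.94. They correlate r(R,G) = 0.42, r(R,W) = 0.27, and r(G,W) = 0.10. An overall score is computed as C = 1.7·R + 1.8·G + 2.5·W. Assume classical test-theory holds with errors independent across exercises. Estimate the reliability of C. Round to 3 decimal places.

Var(C) = 1.7²·21.1² + 1.8²·10.9² + 2.5²·18.8² + 2·[3.06·21.1·10.9·0.42 + 4.25·21.1·18.8·0.27 + 4.5·10.9·18.8·0.10] = 3880.6 + 1685.97 = 5566.58.
Under uncorrelated errors the observed covariances equal the true-score covariances, so only the own-variance terms attenuate.
True-score variance = [1.7²·21.1²·0.67 + 1.8²·10.9²·0.76 + 2.5²·18.8²·0.94] + 1685.97 = 3231.08 + 1685.97 = 4917.05.
Reliability = 4917.05 / 5566.58 = 0.883.

0.883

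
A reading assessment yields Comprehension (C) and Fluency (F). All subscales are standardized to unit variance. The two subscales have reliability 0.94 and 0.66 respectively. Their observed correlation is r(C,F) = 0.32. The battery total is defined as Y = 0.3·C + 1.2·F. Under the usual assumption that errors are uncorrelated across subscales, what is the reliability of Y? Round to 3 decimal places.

Var(Y) = 0.3² + 1.2² + 2·[0.36·0.32] = 1.53 + 0.2304 = 1.7604.
Under uncorrelated errors the observed covariances equal the true-score covariances, so only the own-variance terms attenuate.
True-score variance = [0.3²·0.94 + 1.2²·0.66] + 0.2304 = 1.035 + 0.2304 = 1.2654.
Reliability = 1.2654 / 1.7604 = 0.719.

0.719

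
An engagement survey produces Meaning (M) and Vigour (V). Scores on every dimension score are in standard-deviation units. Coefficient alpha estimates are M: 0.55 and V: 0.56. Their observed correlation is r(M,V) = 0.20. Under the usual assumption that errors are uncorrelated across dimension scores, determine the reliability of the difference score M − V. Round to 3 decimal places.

0.444

Var(M−V) = 1 + 1 − 2·0.20 = 2 − 0.4 = 1.6.
Under uncorrelated errors the observed covariances equal the true-score covariances, so only the own-variance terms attenuate.
True-score variance = [0.55 + 0.56] − 0.4 = 1.11 − 0.4 = 0.71.
Reliability = 0.71 / 1.6 = 0.444.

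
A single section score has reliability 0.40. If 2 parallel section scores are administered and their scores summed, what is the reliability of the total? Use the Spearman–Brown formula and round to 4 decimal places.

ρ_k = kρ / (1 + (k−1)ρ) = 2·0.40 / (1 + 1·0.40) = 0.800 / 1.400 = 0.5714.

0.5714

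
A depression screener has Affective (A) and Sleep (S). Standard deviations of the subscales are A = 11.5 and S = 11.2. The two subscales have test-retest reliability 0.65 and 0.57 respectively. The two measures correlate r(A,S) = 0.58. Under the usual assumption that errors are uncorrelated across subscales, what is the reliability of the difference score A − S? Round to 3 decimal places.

0.074

Var(A−S) = 11.5² + 11.2² − 2·11.5·11.2·0.58 = 257.69 − 149.408 = 108.282.
Under uncorrelated errors the observed covariances equal the true-score covariances, so only the own-variance terms attenuate.
True-score variance = [11.5²·0.65 + 11.2²·0.57] − 149.408 = 157.463 − 149.408 = 8.0553.
Reliability = 8.0553 / 108.282 = 0.074.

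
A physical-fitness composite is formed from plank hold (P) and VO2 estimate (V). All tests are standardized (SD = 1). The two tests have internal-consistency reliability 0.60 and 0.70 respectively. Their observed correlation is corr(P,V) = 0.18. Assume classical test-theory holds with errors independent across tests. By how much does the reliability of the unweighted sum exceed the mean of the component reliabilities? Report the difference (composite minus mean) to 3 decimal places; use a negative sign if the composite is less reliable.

Var(sum) = 2 + 0.36 = 2.36; true-score variance = 1.3 + 0.36 = 1.66; composite reliability = 0.7034.
Mean component reliability = 0.6500.
Difference = 0.7034 − 0.6500 = 0.053.

0.053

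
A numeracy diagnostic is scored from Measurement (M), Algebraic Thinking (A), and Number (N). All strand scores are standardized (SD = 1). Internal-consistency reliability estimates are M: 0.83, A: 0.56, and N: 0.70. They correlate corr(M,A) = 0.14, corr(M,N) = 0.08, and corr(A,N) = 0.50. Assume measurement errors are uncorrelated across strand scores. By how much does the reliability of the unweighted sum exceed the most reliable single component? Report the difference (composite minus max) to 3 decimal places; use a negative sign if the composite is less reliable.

-0.035

Var(sum) = 3 + 1.44 = 4.44; true-score variance = 2.09 + 1.44 = 3.53; composite reliability = 0.7950.
Max component reliability = 0.8300.
Difference = 0.7950 − 0.8300 = -0.035.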